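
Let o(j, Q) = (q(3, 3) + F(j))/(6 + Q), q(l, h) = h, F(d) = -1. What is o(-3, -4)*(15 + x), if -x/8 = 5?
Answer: -25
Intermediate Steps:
x = -40 (x = -8*5 = -40)
o(j, Q) = 2/(6 + Q) (o(j, Q) = (3 - 1)/(6 + Q) = 2/(6 + Q))
o(-3, -4)*(15 + x) = (2/(6 - 4))*(15 - 40) = (2/2)*(-25) = (2*(½))*(-25) = 1*(-25) = -25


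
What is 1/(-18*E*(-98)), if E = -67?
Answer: -1/118188 ≈ -8.4611e-6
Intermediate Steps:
1/(-18*E*(-98)) = 1/(-18*(-67)*(-98)) = 1/(1206*(-98)) = 1/(-118188) = -1/118188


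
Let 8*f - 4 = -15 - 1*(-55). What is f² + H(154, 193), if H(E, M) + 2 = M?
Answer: 885/4 ≈ 221.25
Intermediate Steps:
H(E, M) = -2 + M
f = 11/2 (f = ½ + (-15 - 1*(-55))/8 = ½ + (-15 + 55)/8 = ½ + (⅛)*40 = ½ + 5 = 11/2 ≈ 5.5000)
f² + H(154, 193) = (11/2)² + (-2 + 193) = 121/4 + 191 = 885/4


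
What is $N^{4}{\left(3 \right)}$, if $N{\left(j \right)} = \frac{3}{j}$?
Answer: $1$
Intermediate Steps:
$N^{4}{\left(3 \right)} = \left(\frac{3}{3}\right)^{4} = \left(3 \cdot \frac{1}{3}\right)^{4} = 1^{4} = 1$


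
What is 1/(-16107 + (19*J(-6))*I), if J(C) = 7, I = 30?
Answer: -1/12117 ≈ -8.2529e-5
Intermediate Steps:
1/(-16107 + (19*J(-6))*I) = 1/(-16107 + (19*7)*30) = 1/(-16107 + 133*30) = 1/(-16107 + 3990) = 1/(-12117) = -1/12117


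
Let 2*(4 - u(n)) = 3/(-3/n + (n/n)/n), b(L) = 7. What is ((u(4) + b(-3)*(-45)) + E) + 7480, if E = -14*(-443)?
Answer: 13374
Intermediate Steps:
E = 6202
u(n) = 4 + 3*n/4 (u(n) = 4 - 3/(2*(-3/n + (n/n)/n)) = 4 - 3/(2*(-3/n + 1/n)) = 4 - 3/(2*((-2/n))) = 4 - 3*(-n/2)/2 = 4 - (-3)*n/4 = 4 + 3*n/4)
((u(4) + b(-3)*(-45)) + E) + 7480 = (((4 + (3/4)*4) + 7*(-45)) + 6202) + 7480 = (((4 + 3) - 315) + 6202) + 7480 = ((7 - 315) + 6202) + 7480 = (-308 + 6202) + 7480 = 5894 + 7480 = 13374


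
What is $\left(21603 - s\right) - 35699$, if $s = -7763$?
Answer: $-6333$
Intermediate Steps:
$\left(21603 - s\right) - 35699 = \left(21603 - -7763\right) - 35699 = \left(21603 + 7763\right) - 35699 = 29366 - 35699 = -6333$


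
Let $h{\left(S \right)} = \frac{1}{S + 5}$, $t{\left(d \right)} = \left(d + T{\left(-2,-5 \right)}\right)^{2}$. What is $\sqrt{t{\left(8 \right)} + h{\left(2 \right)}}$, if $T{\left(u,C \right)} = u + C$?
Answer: $\frac{2 \sqrt{14}}{7} \approx 1.069$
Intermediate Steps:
$T{\left(u,C \right)} = C + u$
$t{\left(d \right)} = \left(-7 + d\right)^{2}$ ($t{\left(d \right)} = \left(d - 7\right)^{2} = \left(-7 + d\right)^{2}$)
$h{\left(S \right)} = \frac{1}{5 + S}$
$\sqrt{t{\left(8 \right)} + h{\left(2 \right)}} = \sqrt{\left(-7 + 8\right)^{2} + \frac{1}{5 + 2}} = \sqrt{1^{2} + \frac{1}{7}} = \sqrt{1 + \frac{1}{7}} = \sqrt{\frac{8}{7}} = \frac{2 \sqrt{14}}{7}$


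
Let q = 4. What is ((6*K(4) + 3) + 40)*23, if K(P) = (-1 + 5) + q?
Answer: 2093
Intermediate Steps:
K(P) = 8 (K(P) = (-1 + 5) + 4 = 4 + 4 = 8)
((6*K(4) + 3) + 40)*23 = ((6*8 + 3) + 40)*23 = ((48 + 3) + 40)*23 = (51 + 40)*23 = 91*23 = 2093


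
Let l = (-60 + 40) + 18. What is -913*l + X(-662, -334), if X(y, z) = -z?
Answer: 2160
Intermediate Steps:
l = -2 (l = -20 + 18 = -2)
-913*l + X(-662, -334) = -913*(-2) - 1*(-334) = 1826 + 334 = 2160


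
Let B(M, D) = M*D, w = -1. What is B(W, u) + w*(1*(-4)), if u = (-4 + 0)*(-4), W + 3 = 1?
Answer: -28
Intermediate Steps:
W = -2 (W = -3 + 1 = -2)
u = 16 (u = -4*(-4) = 16)
B(M, D) = D*M
B(W, u) + w*(1*(-4)) = 16*(-2) - (-4) = -32 - 1*(-4) = -32 + 4 = -28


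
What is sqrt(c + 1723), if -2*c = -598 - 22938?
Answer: 3*sqrt(1499) ≈ 116.15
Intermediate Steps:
c = 11768 (c = -(-598 - 22938)/2 = -1/2*(-23536) = 11768)
sqrt(c + 1723) = sqrt(11768 + 1723) = sqrt(13491) = 3*sqrt(1499)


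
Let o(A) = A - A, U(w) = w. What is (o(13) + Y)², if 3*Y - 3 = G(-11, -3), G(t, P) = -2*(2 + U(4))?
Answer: 9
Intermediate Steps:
o(A) = 0
G(t, P) = -12 (G(t, P) = -2*(2 + 4) = -2*6 = -12)
Y = -3 (Y = 1 + (⅓)*(-12) = 1 - 4 = -3)
(o(13) + Y)² = (0 - 3)² = (-3)² = 9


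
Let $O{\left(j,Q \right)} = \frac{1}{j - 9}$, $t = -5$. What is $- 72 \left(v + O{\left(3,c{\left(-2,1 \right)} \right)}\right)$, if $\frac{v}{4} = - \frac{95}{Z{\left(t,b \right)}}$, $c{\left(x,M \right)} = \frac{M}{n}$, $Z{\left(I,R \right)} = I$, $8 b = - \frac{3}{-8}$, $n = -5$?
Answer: $-5460$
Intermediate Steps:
$b = \frac{3}{64}$ ($b = \frac{\left(-3\right) \frac{1}{-8}}{8} = \frac{\left(-3\right) \left(- \frac{1}{8}\right)}{8} = \frac{1}{8} \cdot \frac{3}{8} = \frac{3}{64} \approx 0.046875$)
$c{\left(x,M \right)} = - \frac{M}{5}$ ($c{\left(x,M \right)} = \frac{M}{-5} = M \left(- \frac{1}{5}\right) = - \frac{M}{5}$)
$O{\left(j,Q \right)} = \frac{1}{-9 + j}$
$v = 76$ ($v = 4 \left(- \frac{95}{-5}\right) = 4 \left(\left(-95\right) \left(- \frac{1}{5}\right)\right) = 4 \cdot 19 = 76$)
$- 72 \left(v + O{\left(3,c{\left(-2,1 \right)} \right)}\right) = - 72 \left(76 + \frac{1}{-9 + 3}\right) = - 72 \left(76 + \frac{1}{-6}\right) = - 72 \left(76 - \frac{1}{6}\right) = \left(-72\right) \frac{455}{6} = -5460$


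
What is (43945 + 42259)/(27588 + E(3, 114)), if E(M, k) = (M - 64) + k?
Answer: 86204/27641 ≈ 3.1187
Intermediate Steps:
E(M, k) = -64 + M + k (E(M, k) = (-64 + M) + k = -64 + M + k)
(43945 + 42259)/(27588 + E(3, 114)) = (43945 + 42259)/(27588 + (-64 + 3 + 114)) = 86204/(27588 + 53) = 86204/27641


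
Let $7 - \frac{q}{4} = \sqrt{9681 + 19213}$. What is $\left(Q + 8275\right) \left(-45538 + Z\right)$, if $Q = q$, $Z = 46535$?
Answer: $8278091 - 3988 \sqrt{28894} \approx 7.6002 \cdot 10^{6}$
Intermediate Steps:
$q = 28 - 4 \sqrt{28894}$ ($q = 28 - 4 \sqrt{9681 + 19213} = 28 - 4 \sqrt{28894} \approx -651.93$)
$Q = 28 - 4 \sqrt{28894} \approx -651.93$
$\left(Q + 8275\right) \left(-45538 + Z\right) = \left(\left(28 - 4 \sqrt{28894}\right) + 8275\right) \left(-45538 + 46535\right) = \left(8303 - 4 \sqrt{28894}\right) 997 = 8278091 - 3988 \sqrt{28894}$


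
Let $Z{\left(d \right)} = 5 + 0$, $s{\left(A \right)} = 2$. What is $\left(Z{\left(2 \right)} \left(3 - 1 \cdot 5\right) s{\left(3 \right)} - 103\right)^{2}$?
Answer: $15129$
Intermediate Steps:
$Z{\left(d \right)} = 5$
$\left(Z{\left(2 \right)} \left(3 - 1 \cdot 5\right) s{\left(3 \right)} - 103\right)^{2} = \left(5 \left(3 - 1 \cdot 5\right) 2 - 103\right)^{2} = \left(5 \left(3 - 5\right) 2 - 103\right)^{2} = \left(5 \left(-2\right) 2 - 103\right)^{2} = \left(\left(-10\right) 2 - 103\right)^{2} = \left(-20 - 103\right)^{2} = \left(-123\right)^{2} = 15129$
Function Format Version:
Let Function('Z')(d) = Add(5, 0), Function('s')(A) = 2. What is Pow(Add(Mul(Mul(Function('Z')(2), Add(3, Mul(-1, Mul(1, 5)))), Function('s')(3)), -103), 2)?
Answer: 15129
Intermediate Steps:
Function('Z')(d) = 5
Pow(Add(Mul(Mul(Function('Z')(2), Add(3, Mul(-1, Mul(1, 5)))), Function('s')(3)), -103), 2) = Pow(Add(Mul(Mul(5, Add(3, Mul(-1, Mul(1, 5)))), 2), -103), 2) = Pow(Add(Mul(Mul(5, Add(3, Mul(-1, 5))), 2), -103), 2) = Pow(Add(Mul(Mul(5, Add(3, -5)), 2), -103), 2) = Pow(Add(Mul(Mul(5, -2), 2), -103), 2) = Pow(Add(Mul(-10, 2), -103), 2) = Pow(Add(-20, -103), 2) = Pow(-123, 2) = 15129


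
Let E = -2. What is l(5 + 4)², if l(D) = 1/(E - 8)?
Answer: 1/100 ≈ 0.010000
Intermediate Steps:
l(D) = -⅒ (l(D) = 1/(-2 - 8) = 1/(-10) = -⅒)
l(5 + 4)² = (-⅒)² = 1/100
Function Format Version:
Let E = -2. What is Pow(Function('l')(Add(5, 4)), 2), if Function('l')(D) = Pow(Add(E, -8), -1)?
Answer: Rational(1, 100) ≈ 0.010000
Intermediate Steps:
Function('l')(D) = Rational(-1, 10) (Function('l')(D) = Pow(Add(-2, -8), -1) = Pow(-10, -1) = Rational(-1, 10))
Pow(Function('l')(Add(5, 4)), 2) = Pow(Rational(-1, 10), 2) = Rational(1, 100)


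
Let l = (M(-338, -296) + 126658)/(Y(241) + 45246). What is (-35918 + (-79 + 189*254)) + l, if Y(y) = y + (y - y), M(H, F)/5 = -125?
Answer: 546379416/45487 ≈ 12012.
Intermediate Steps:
M(H, F) = -625 (M(H, F) = 5*(-125) = -625)
Y(y) = y (Y(y) = y + 0 = y)
l = 126033/45487 (l = (-625 + 126658)/(241 + 45246) = 126033/45487 ≈ 2.7707)
(-35918 + (-79 + 189*254)) + l = (-35918 + (-79 + 189*254)) + 126033/45487 = (-35918 + (-79 + 48006)) + 126033/45487 = (-35918 + 47927) + 126033/45487 = 12009 + 126033/45487 = 546379416/45487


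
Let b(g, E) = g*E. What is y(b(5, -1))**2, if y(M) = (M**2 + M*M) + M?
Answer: 2025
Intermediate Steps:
b(g, E) = E*g
y(M) = M + 2*M**2 (y(M) = (M**2 + M**2) + M = 2*M**2 + M = M + 2*M**2)
y(b(5, -1))**2 = ((-1*5)*(1 + 2*(-1*5)))**2 = (-5*(1 + 2*(-5)))**2 = (-5*(1 - 10))**2 = (-5*(-9))**2 = 45**2 = 2025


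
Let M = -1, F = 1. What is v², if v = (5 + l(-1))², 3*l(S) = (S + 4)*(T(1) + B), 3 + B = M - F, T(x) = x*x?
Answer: 1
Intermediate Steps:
T(x) = x²
B = -5 (B = -3 + (-1 - 1*1) = -3 + (-1 - 1) = -3 - 2 = -5)
l(S) = -16/3 - 4*S/3 (l(S) = ((S + 4)*(1² - 5))/3 = ((4 + S)*(1 - 5))/3 = ((4 + S)*(-4))/3 = (-16 - 4*S)/3 = -16/3 - 4*S/3)
v = 1 (v = (5 + (-16/3 - 4/3*(-1)))² = (5 + (-16/3 + 4/3))² = (5 - 4)² = 1² = 1)
v² = 1² = 1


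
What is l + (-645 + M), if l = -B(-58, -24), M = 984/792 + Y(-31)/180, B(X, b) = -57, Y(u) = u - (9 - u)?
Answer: -1162561/1980 ≈ -587.15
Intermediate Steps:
Y(u) = -9 + 2*u (Y(u) = u + (-9 + u) = -9 + 2*u)
M = 1679/1980 (M = 984/792 + (-9 + 2*(-31))/180 = 984*(1/792) + (-9 - 62)*(1/180) = 41/33 - 71*1/180 = 41/33 - 71/180 = 1679/1980 ≈ 0.84798)
l = 57 (l = -1*(-57) = 57)
l + (-645 + M) = 57 + (-645 + 1679/1980) = 57 - 1275421/1980 = -1162561/1980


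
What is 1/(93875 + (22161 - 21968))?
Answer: 1/94068 ≈ 1.0631e-5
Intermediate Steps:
1/(93875 + (22161 - 21968)) = 1/(93875 + 193) = 1/94068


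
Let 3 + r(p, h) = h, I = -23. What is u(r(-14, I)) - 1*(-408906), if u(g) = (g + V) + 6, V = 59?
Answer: 408945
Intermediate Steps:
r(p, h) = -3 + h
u(g) = 65 + g (u(g) = (g + 59) + 6 = (59 + g) + 6 = 65 + g)
u(r(-14, I)) - 1*(-408906) = (65 + (-3 - 23)) - 1*(-408906) = (65 - 26) + 408906 = 39 + 408906 = 408945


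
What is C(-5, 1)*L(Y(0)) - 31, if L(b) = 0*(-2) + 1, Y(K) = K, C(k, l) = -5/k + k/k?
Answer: -29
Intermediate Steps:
C(k, l) = 1 - 5/k (C(k, l) = -5/k + 1 = 1 - 5/k)
L(b) = 1 (L(b) = 0 + 1 = 1)
C(-5, 1)*L(Y(0)) - 31 = ((-5 - 5)/(-5))*1 - 31 = -⅕*(-10)*1 - 31 = 2*1 - 31 = 2 - 31 = -29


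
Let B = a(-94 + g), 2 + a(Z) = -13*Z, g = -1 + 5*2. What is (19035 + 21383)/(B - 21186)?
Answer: -5774/2869 ≈ -2.0125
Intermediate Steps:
g = 9 (g = -1 + 10 = 9)
a(Z) = -2 - 13*Z
B = 1103 (B = -2 - 13*(-94 + 9) = -2 - 13*(-85) = -2 + 1105 = 1103)
(19035 + 21383)/(B - 21186) = (19035 + 21383)/(1103 - 21186) = 40418/(-20083) = 40418*(-1/20083) = -5774/2869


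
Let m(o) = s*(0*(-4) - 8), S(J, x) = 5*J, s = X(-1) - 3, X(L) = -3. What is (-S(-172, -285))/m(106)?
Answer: 215/12 ≈ 17.917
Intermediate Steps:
s = -6 (s = -3 - 3 = -6)
m(o) = 48 (m(o) = -6*(0*(-4) - 8) = -6*(0 - 8) = -6*(-8) = 48)
(-S(-172, -285))/m(106) = -5*(-172)/48 = -1*(-860)*(1/48) = 860*(1/48) = 215/12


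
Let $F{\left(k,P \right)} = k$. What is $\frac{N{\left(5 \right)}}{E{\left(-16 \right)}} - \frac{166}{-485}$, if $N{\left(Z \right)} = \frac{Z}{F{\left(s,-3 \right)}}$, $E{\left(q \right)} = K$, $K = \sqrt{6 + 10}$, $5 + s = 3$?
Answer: $- \frac{1097}{3880} \approx -0.28273$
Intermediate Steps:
$s = -2$ ($s = -5 + 3 = -2$)
$K = 4$ ($K = \sqrt{16} = 4$)
$E{\left(q \right)} = 4$
$N{\left(Z \right)} = - \frac{Z}{2}$ ($N{\left(Z \right)} = \frac{Z}{-2} = Z \left(- \frac{1}{2}\right) = - \frac{Z}{2}$)
$\frac{N{\left(5 \right)}}{E{\left(-16 \right)}} - \frac{166}{-485} = \frac{\left(- \frac{1}{2}\right) 5}{4} - \frac{166}{-485} = \left(- \frac{5}{2}\right) \frac{1}{4} - - \frac{166}{485} = - \frac{5}{8} + \frac{166}{485} = - \frac{1097}{3880}$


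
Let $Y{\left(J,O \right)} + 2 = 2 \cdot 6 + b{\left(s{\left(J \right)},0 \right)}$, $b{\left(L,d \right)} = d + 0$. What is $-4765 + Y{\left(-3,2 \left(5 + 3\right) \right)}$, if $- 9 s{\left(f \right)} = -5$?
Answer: $-4755$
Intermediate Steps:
$s{\left(f \right)} = \frac{5}{9}$ ($s{\left(f \right)} = \left(- \frac{1}{9}\right) \left(-5\right) = \frac{5}{9}$)
$b{\left(L,d \right)} = d$
$Y{\left(J,O \right)} = 10$ ($Y{\left(J,O \right)} = -2 + \left(2 \cdot 6 + 0\right) = -2 + \left(12 + 0\right) = -2 + 12 = 10$)
$-4765 + Y{\left(-3,2 \left(5 + 3\right) \right)} = -4765 + 10 = -4755$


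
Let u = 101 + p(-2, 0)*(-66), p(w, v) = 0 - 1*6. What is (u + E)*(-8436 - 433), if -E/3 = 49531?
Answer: 1313463424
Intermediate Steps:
E = -148593 (E = -3*49531 = -148593)
p(w, v) = -6 (p(w, v) = 0 - 6 = -6)
u = 497 (u = 101 - 6*(-66) = 101 + 396 = 497)
(u + E)*(-8436 - 433) = (497 - 148593)*(-8436 - 433) = -148096*(-8869) = 1313463424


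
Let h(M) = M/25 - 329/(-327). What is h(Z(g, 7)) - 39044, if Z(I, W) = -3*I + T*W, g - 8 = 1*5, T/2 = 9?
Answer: -319148026/8175 ≈ -39040.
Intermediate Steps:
T = 18 (T = 2*9 = 18)
g = 13 (g = 8 + 1*5 = 8 + 5 = 13)
Z(I, W) = -3*I + 18*W
h(M) = 329/327 + M/25 (h(M) = M*(1/25) - 329*(-1/327) = M/25 + 329/327 = 329/327 + M/25)
h(Z(g, 7)) - 39044 = (329/327 + (-3*13 + 18*7)/25) - 39044 = (329/327 + (-39 + 126)/25) - 39044 = (329/327 + (1/25)*87) - 39044 = (329/327 + 87/25) - 39044 = 36674/8175 - 39044 = -319148026/8175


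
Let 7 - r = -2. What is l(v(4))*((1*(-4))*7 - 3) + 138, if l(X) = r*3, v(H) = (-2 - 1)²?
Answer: -699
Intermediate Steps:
r = 9 (r = 7 - 1*(-2) = 7 + 2 = 9)
v(H) = 9 (v(H) = (-3)² = 9)
l(X) = 27 (l(X) = 9*3 = 27)
l(v(4))*((1*(-4))*7 - 3) + 138 = 27*((1*(-4))*7 - 3) + 138 = 27*(-4*7 - 3) + 138 = 27*(-28 - 3) + 138 = 27*(-31) + 138 = -837 + 138 = -699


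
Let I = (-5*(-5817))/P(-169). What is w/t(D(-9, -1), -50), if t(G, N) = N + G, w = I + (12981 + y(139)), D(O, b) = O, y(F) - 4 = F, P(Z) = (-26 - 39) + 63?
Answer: 2837/118 ≈ 24.042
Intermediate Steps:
P(Z) = -2 (P(Z) = -65 + 63 = -2)
y(F) = 4 + F
I = -29085/2 (I = -5*(-5817)/(-2) = 29085*(-1/2) = -29085/2 ≈ -14543.)
w = -2837/2 (w = -29085/2 + (12981 + (4 + 139)) = -29085/2 + (12981 + 143) = -29085/2 + 13124 = -2837/2 ≈ -1418.5)
t(G, N) = G + N
w/t(D(-9, -1), -50) = -2837/(2*(-9 - 50)) = -2837/2/(-59) = -2837/2*(-1/59) = 2837/118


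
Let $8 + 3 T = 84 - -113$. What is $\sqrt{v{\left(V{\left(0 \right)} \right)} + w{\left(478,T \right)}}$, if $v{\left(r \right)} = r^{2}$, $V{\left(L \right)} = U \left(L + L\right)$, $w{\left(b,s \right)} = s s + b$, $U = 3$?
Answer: $\sqrt{4447} \approx 66.686$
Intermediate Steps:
$T = 63$ ($T = - \frac{8}{3} + \frac{84 - -113}{3} = - \frac{8}{3} + \frac{84 + 113}{3} = - \frac{8}{3} + \frac{1}{3} \cdot 197 = - \frac{8}{3} + \frac{197}{3} = 63$)
$w{\left(b,s \right)} = b + s^{2}$ ($w{\left(b,s \right)} = s^{2} + b = b + s^{2}$)
$V{\left(L \right)} = 6 L$ ($V{\left(L \right)} = 3 \left(L + L\right) = 3 \cdot 2 L = 6 L$)
$\sqrt{v{\left(V{\left(0 \right)} \right)} + w{\left(478,T \right)}} = \sqrt{\left(6 \cdot 0\right)^{2} + \left(478 + 63^{2}\right)} = \sqrt{0^{2} + \left(478 + 3969\right)} = \sqrt{0 + 4447} = \sqrt{4447}$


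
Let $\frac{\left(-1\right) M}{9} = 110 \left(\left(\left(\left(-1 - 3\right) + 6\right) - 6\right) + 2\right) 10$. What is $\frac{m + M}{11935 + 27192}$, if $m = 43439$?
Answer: $\frac{5749}{3557} \approx 1.6162$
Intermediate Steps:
$M = 19800$ ($M = - 9 \cdot 110 \left(\left(\left(\left(-1 - 3\right) + 6\right) - 6\right) + 2\right) 10 = - 9 \cdot 110 \left(\left(\left(-4 + 6\right) - 6\right) + 2\right) 10 = - 9 \cdot 110 \left(\left(2 - 6\right) + 2\right) 10 = - 9 \cdot 110 \left(-4 + 2\right) 10 = - 9 \cdot 110 \left(\left(-2\right) 10\right) = - 9 \cdot 110 \left(-20\right) = \left(-9\right) \left(-2200\right) = 19800$)
$\frac{m + M}{11935 + 27192} = \frac{43439 + 19800}{11935 + 27192} = \frac{63239}{39127} = 63239 \cdot \frac{1}{39127} = \frac{5749}{3557}$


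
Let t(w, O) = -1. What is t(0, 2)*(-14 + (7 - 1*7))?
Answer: 14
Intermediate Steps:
t(0, 2)*(-14 + (7 - 1*7)) = -(-14 + (7 - 1*7)) = -(-14 + (7 - 7)) = -(-14 + 0) = -1*(-14) = 14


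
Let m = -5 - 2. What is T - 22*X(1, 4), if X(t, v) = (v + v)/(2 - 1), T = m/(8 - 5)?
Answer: -535/3 ≈ -178.33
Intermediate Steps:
m = -7
T = -7/3 (T = -7/(8 - 5) = -7/3 ≈ -2.3333)
X(t, v) = 2*v (X(t, v) = (2*v)/1 = (2*v)*1 = 2*v)
T - 22*X(1, 4) = -7/3 - 44*4 = -7/3 - 22*8 = -7/3 - 176 = -535/3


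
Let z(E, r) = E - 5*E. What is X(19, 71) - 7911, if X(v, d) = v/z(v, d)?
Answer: -31645/4 ≈ -7911.3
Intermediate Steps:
z(E, r) = -4*E
X(v, d) = -¼ (X(v, d) = v/((-4*v)) = v*(-1/(4*v)) = -¼)
X(19, 71) - 7911 = -¼ - 7911 = -31645/4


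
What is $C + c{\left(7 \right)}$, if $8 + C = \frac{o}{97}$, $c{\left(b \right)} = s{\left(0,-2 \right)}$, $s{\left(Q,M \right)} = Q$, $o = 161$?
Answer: $- \frac{615}{97} \approx -6.3402$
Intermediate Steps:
$c{\left(b \right)} = 0$
$C = - \frac{615}{97}$ ($C = -8 + \frac{161}{97} = - \frac{615}{97} \approx -6.3402$)
$C + c{\left(7 \right)} = - \frac{615}{97} + 0 = - \frac{615}{97}$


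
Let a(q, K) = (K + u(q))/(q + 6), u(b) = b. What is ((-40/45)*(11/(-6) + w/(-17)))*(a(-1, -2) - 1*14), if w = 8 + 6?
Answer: -79132/2295 ≈ -34.480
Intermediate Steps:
w = 14
a(q, K) = (K + q)/(6 + q) (a(q, K) = (K + q)/(q + 6) = (K + q)/(6 + q))
((-40/45)*(11/(-6) + w/(-17)))*(a(-1, -2) - 1*14) = ((-40/45)*(11/(-6) + 14/(-17)))*((-2 - 1)/(6 - 1) - 1*14) = ((-40*1/45)*(11*(-⅙) + 14*(-1/17)))*(-3/5 - 14) = (-8*(-11/6 - 14/17)/9)*((⅕)*(-3) - 14) = (-8/9*(-271/102))*(-⅗ - 14) = (1084/459)*(-73/5) = -79132/2295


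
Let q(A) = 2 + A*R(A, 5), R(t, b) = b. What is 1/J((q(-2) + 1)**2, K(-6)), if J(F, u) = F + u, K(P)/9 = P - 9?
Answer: -1/86 ≈ -0.011628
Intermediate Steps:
K(P) = -81 + 9*P (K(P) = 9*(P - 9) = 9*(-9 + P) = -81 + 9*P)
q(A) = 2 + 5*A (q(A) = 2 + A*5 = 2 + 5*A)
1/J((q(-2) + 1)**2, K(-6)) = 1/(((2 + 5*(-2)) + 1)**2 + (-81 + 9*(-6))) = 1/(((2 - 10) + 1)**2 + (-81 - 54)) = 1/((-8 + 1)**2 - 135) = 1/((-7)**2 - 135) = 1/(49 - 135) = 1/(-86) = -1/86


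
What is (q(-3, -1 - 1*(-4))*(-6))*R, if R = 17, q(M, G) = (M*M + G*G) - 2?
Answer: -1632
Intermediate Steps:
q(M, G) = -2 + G² + M² (q(M, G) = (M² + G²) - 2 = (G² + M²) - 2 = -2 + G² + M²)
(q(-3, -1 - 1*(-4))*(-6))*R = ((-2 + (-1 - 1*(-4))² + (-3)²)*(-6))*17 = ((-2 + (-1 + 4)² + 9)*(-6))*17 = ((-2 + 3² + 9)*(-6))*17 = ((-2 + 9 + 9)*(-6))*17 = (16*(-6))*17 = -96*17 = -1632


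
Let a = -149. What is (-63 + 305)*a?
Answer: -36058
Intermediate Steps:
(-63 + 305)*a = (-63 + 305)*(-149) = 242*(-149) = -36058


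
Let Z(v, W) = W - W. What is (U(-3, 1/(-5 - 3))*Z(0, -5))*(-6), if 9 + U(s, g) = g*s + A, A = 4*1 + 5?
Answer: 0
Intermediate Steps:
A = 9 (A = 4 + 5 = 9)
Z(v, W) = 0
U(s, g) = g*s (U(s, g) = -9 + (g*s + 9) = -9 + (9 + g*s) = g*s)
(U(-3, 1/(-5 - 3))*Z(0, -5))*(-6) = ((-3/(-5 - 3))*0)*(-6) = ((-3/(-8))*0)*(-6) = (-1/8*(-3)*0)*(-6) = ((3/8)*0)*(-6) = 0*(-6) = 0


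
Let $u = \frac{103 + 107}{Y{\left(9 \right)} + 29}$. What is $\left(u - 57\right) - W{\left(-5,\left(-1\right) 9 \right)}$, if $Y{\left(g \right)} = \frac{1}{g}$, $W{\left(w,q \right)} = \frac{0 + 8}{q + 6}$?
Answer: $- \frac{18518}{393} \approx -47.12$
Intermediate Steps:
$W{\left(w,q \right)} = \frac{8}{6 + q}$
$u = \frac{945}{131}$ ($u = \frac{103 + 107}{\frac{1}{9} + 29} = \frac{210}{\frac{1}{9} + 29} = \frac{210}{\frac{262}{9}} = 210 \cdot \frac{9}{262} = \frac{945}{131} \approx 7.2137$)
$\left(u - 57\right) - W{\left(-5,\left(-1\right) 9 \right)} = \left(\frac{945}{131} - 57\right) - \frac{8}{6 - 9} = - \frac{6522}{131} - \frac{8}{6 - 9} = - \frac{6522}{131} - \frac{8}{-3} = - \frac{6522}{131} - 8 \left(- \frac{1}{3}\right) = - \frac{6522}{131} - - \frac{8}{3} = - \frac{6522}{131} + \frac{8}{3} = - \frac{18518}{393}$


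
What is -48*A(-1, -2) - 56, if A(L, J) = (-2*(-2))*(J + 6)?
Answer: -824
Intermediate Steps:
A(L, J) = 24 + 4*J (A(L, J) = 4*(6 + J) = 24 + 4*J)
-48*A(-1, -2) - 56 = -48*(24 + 4*(-2)) - 56 = -48*(24 - 8) - 56 = -48*16 - 56 = -768 - 56 = -824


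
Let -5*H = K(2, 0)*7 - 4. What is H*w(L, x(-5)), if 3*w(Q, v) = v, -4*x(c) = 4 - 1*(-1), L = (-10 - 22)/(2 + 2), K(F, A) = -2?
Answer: -3/2 ≈ -1.5000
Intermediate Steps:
L = -8 (L = -32/4 = -32*1/4 = -8)
x(c) = -5/4 (x(c) = -(4 - 1*(-1))/4 = -(4 + 1)/4 = -1/4*5 = -5/4)
w(Q, v) = v/3
H = 18/5 (H = -(-2*7 - 4)/5 = -(-14 - 4)/5 = -1/5*(-18) = 18/5 ≈ 3.6000)
H*w(L, x(-5)) = 18*((1/3)*(-5/4))/5 = (18/5)*(-5/12) = -3/2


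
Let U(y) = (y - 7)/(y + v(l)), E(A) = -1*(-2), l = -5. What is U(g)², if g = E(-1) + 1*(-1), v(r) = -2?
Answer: 36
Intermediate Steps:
E(A) = 2
g = 1 (g = 2 + 1*(-1) = 2 - 1 = 1)
U(y) = (-7 + y)/(-2 + y) (U(y) = (y - 7)/(y - 2) = (-7 + y)/(-2 + y))
U(g)² = ((-7 + 1)/(-2 + 1))² = (-6/(-1))² = (-1*(-6))² = 6² = 36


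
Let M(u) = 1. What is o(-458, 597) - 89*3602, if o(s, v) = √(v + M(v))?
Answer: -320578 + √598 ≈ -3.2055e+5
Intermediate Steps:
o(s, v) = √(1 + v) (o(s, v) = √(v + 1) = √(1 + v))
o(-458, 597) - 89*3602 = √(1 + 597) - 89*3602 = √598 - 320578 = -320578 + √598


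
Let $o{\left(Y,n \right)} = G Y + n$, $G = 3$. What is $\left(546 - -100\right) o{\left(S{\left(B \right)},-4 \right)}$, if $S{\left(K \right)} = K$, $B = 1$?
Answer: $-646$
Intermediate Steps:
$o{\left(Y,n \right)} = n + 3 Y$ ($o{\left(Y,n \right)} = 3 Y + n = n + 3 Y$)
$\left(546 - -100\right) o{\left(S{\left(B \right)},-4 \right)} = \left(546 - -100\right) \left(-4 + 3 \cdot 1\right) = \left(546 + 100\right) \left(-4 + 3\right) = 646 \left(-1\right) = -646$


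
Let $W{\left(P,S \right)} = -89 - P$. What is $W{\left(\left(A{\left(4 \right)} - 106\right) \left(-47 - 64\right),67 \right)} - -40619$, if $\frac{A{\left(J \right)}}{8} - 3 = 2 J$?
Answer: $38532$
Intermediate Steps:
$A{\left(J \right)} = 24 + 16 J$ ($A{\left(J \right)} = 24 + 8 \cdot 2 J = 24 + 16 J$)
$W{\left(\left(A{\left(4 \right)} - 106\right) \left(-47 - 64\right),67 \right)} - -40619 = \left(-89 - \left(\left(24 + 16 \cdot 4\right) - 106\right) \left(-47 - 64\right)\right) - -40619 = \left(-89 - \left(\left(24 + 64\right) - 106\right) \left(-111\right)\right) + 40619 = \left(-89 - \left(88 - 106\right) \left(-111\right)\right) + 40619 = \left(-89 - \left(-18\right) \left(-111\right)\right) + 40619 = \left(-89 - 1998\right) + 40619 = -2087 + 40619 = 38532$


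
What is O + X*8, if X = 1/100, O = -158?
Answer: -3948/25 ≈ -157.92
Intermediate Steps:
X = 1/100 ≈ 0.010000
O + X*8 = -158 + (1/100)*8 = -158 + 2/25 = -3948/25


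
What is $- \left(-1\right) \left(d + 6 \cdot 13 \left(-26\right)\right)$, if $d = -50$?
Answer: $-2078$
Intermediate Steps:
$- \left(-1\right) \left(d + 6 \cdot 13 \left(-26\right)\right) = - \left(-1\right) \left(-50 + 6 \cdot 13 \left(-26\right)\right) = - \left(-1\right) \left(-50 + 78 \left(-26\right)\right) = - \left(-1\right) \left(-50 - 2028\right) = - \left(-1\right) \left(-2078\right) = \left(-1\right) 2078 = -2078$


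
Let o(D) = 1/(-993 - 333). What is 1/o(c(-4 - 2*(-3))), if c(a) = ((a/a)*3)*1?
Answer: -1326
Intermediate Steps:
c(a) = 3 (c(a) = (1*3)*1 = 3*1 = 3)
o(D) = -1/1326 (o(D) = 1/(-1326) = -1/1326)
1/o(c(-4 - 2*(-3))) = 1/(-1/1326) = -1326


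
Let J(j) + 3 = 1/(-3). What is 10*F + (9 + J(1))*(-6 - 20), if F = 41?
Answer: 788/3 ≈ 262.67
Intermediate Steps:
J(j) = -10/3 (J(j) = -3 + 1/(-3) = -3 + 1*(-1/3) = -3 - 1/3 = -10/3)
10*F + (9 + J(1))*(-6 - 20) = 10*41 + (9 - 10/3)*(-6 - 20) = 410 + (17/3)*(-26) = 410 - 442/3 = 788/3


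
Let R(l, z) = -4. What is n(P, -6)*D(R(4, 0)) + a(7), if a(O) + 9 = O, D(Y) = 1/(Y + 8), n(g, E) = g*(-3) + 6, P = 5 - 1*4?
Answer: -5/4 ≈ -1.2500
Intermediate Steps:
P = 1 (P = 5 - 4 = 1)
n(g, E) = 6 - 3*g (n(g, E) = -3*g + 6 = 6 - 3*g)
D(Y) = 1/(8 + Y)
a(O) = -9 + O
n(P, -6)*D(R(4, 0)) + a(7) = (6 - 3*1)/(8 - 4) + (-9 + 7) = (6 - 3)/4 - 2 = 3*(¼) - 2 = ¾ - 2 = -5/4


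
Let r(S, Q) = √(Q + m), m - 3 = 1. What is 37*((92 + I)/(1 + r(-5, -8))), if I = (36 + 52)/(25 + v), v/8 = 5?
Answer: 224516/325 - 449032*I/325 ≈ 690.82 - 1381.6*I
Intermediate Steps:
m = 4 (m = 3 + 1 = 4)
r(S, Q) = √(4 + Q) (r(S, Q) = √(Q + 4) = √(4 + Q))
v = 40 (v = 8*5 = 40)
I = 88/65 (I = (36 + 52)/(25 + 40) = 88/65 ≈ 1.3538)
37*((92 + I)/(1 + r(-5, -8))) = 37*((92 + 88/65)/(1 + √(4 - 8))) = 37*(6068/(65*(1 + √(-4)))) = 37*(6068/(65*(1 + 2*I))) = 37*(6068*((1 - 2*I)/5)/65) = 37*(6068*(1 - 2*I)/325) = 224516*(1 - 2*I)/325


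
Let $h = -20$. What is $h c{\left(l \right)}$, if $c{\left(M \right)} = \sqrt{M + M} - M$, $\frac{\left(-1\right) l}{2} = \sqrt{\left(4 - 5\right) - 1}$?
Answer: $- 40 i \sqrt{2} - 40 \sqrt[4]{2} \sqrt{- i} \approx -33.636 - 22.933 i$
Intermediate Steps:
$l = - 2 i \sqrt{2}$ ($l = - 2 \sqrt{\left(4 - 5\right) - 1} = - 2 \sqrt{-1 - 1} = - 2 \sqrt{-2} = - 2 i \sqrt{2} \approx - 2.8284 i$)
$c{\left(M \right)} = - M + \sqrt{2} \sqrt{M}$ ($c{\left(M \right)} = \sqrt{2 M} - M = \sqrt{2} \sqrt{M} - M = - M + \sqrt{2} \sqrt{M}$)
$h c{\left(l \right)} = - 20 \left(- \left(-2\right) i \sqrt{2} + \sqrt{2} \sqrt{- 2 i \sqrt{2}}\right) = - 20 \left(2 i \sqrt{2} + \sqrt{2} \cdot 2^{\frac{3}{4}} \sqrt{- i}\right) = - 20 \left(2 i \sqrt{2} + 2 \sqrt[4]{2} \sqrt{- i}\right) = - 40 i \sqrt{2} - 40 \sqrt[4]{2} \sqrt{- i}$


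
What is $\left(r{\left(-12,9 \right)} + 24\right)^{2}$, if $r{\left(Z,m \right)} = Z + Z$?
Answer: $0$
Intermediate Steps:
$r{\left(Z,m \right)} = 2 Z$
$\left(r{\left(-12,9 \right)} + 24\right)^{2} = \left(2 \left(-12\right) + 24\right)^{2} = \left(-24 + 24\right)^{2} = 0^{2} = 0$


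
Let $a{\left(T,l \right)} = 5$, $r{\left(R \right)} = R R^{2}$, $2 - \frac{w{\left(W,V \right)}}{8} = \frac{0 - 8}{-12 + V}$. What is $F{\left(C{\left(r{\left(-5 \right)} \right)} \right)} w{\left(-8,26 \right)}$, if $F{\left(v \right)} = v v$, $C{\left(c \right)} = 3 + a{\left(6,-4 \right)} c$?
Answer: $\frac{55711296}{7} \approx 7.9588 \cdot 10^{6}$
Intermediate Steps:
$w{\left(W,V \right)} = 16 + \frac{64}{-12 + V}$ ($w{\left(W,V \right)} = 16 - 8 \frac{0 - 8}{-12 + V} = 16 - 8 \left(- \frac{8}{-12 + V}\right) = 16 + \frac{64}{-12 + V}$)
$r{\left(R \right)} = R^{3}$
$C{\left(c \right)} = 3 + 5 c$
$F{\left(v \right)} = v^{2}$
$F{\left(C{\left(r{\left(-5 \right)} \right)} \right)} w{\left(-8,26 \right)} = \left(3 + 5 \left(-5\right)^{3}\right)^{2} \frac{16 \left(-8 + 26\right)}{-12 + 26} = \left(3 + 5 \left(-125\right)\right)^{2} \cdot 16 \cdot \frac{1}{14} \cdot 18 = \left(3 - 625\right)^{2} \cdot 16 \cdot \frac{1}{14} \cdot 18 = \left(-622\right)^{2} \cdot \frac{144}{7} = 386884 \cdot \frac{144}{7} = \frac{55711296}{7}$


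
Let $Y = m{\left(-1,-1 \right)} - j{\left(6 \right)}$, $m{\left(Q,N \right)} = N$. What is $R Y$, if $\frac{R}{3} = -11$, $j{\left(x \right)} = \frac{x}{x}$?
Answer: $66$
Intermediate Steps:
$j{\left(x \right)} = 1$
$R = -33$ ($R = 3 \left(-11\right) = -33$)
$Y = -2$ ($Y = -1 - 1 = -2$)
$R Y = \left(-33\right) \left(-2\right) = 66$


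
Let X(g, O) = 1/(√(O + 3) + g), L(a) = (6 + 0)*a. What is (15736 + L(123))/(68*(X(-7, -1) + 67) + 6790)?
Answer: 2194279141/1509898471 + 280058*√2/1509898471 ≈ 1.4535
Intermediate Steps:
L(a) = 6*a
X(g, O) = 1/(g + √(3 + O)) (X(g, O) = 1/(√(3 + O) + g) = 1/(g + √(3 + O)))
(15736 + L(123))/(68*(X(-7, -1) + 67) + 6790) = (15736 + 6*123)/(68*(1/(-7 + √(3 - 1)) + 67) + 6790) = (15736 + 738)/(68*(1/(-7 + √2) + 67) + 6790) = 16474/(68*(67 + 1/(-7 + √2)) + 6790) = 16474/((4556 + 68/(-7 + √2)) + 6790) = 16474/(11346 + 68/(-7 + √2))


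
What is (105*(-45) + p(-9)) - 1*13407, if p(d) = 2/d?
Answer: -163190/9 ≈ -18132.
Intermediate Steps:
(105*(-45) + p(-9)) - 1*13407 = (105*(-45) + 2/(-9)) - 1*13407 = (-4725 + 2*(-1/9)) - 13407 = (-4725 - 2/9) - 13407 = -42527/9 - 13407 = -163190/9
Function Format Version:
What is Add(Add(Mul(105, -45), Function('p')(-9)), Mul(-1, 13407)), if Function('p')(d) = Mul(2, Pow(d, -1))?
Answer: Rational(-163190, 9) ≈ -18132.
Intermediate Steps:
Add(Add(Mul(105, -45), Function('p')(-9)), Mul(-1, 13407)) = Add(Add(Mul(105, -45), Mul(2, Pow(-9, -1))), Mul(-1, 13407)) = Add(Add(-4725, Mul(2, Rational(-1, 9))), -13407) = Add(Add(-4725, Rational(-2, 9)), -13407) = Add(Rational(-42527, 9), -13407) = Rational(-163190, 9)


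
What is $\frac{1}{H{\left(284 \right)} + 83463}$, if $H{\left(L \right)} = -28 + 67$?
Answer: $\frac{1}{83502} \approx 1.1976 \cdot 10^{-5}$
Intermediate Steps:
$H{\left(L \right)} = 39$
$\frac{1}{H{\left(284 \right)} + 83463} = \frac{1}{39 + 83463} = \frac{1}{83502}$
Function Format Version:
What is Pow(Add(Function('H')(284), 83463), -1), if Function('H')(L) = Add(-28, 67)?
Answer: Rational(1, 83502) ≈ 1.1976e-5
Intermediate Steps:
Function('H')(L) = 39
Pow(Add(Function('H')(284), 83463), -1) = Pow(Add(39, 83463), -1) = Pow(83502, -1) = Rational(1, 83502)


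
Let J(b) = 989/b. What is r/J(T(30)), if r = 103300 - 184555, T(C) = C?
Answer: -2437650/989 ≈ -2464.8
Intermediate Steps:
r = -81255
r/J(T(30)) = -81255/(989/30) = -81255/(989*(1/30)) = -81255/989/30 = -81255*30/989 = -2437650/989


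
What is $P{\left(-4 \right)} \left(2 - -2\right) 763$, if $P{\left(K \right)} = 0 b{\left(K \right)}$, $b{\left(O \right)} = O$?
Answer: $0$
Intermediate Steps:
$P{\left(K \right)} = 0$ ($P{\left(K \right)} = 0 K = 0$)
$P{\left(-4 \right)} \left(2 - -2\right) 763 = 0 \left(2 - -2\right) 763 = 0 \left(2 + 2\right) 763 = 0 \cdot 4 \cdot 763 = 0 \cdot 763 = 0$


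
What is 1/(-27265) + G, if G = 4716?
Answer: 128581739/27265 ≈ 4716.0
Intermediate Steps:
1/(-27265) + G = 1/(-27265) + 4716 = -1/27265 + 4716 = 128581739/27265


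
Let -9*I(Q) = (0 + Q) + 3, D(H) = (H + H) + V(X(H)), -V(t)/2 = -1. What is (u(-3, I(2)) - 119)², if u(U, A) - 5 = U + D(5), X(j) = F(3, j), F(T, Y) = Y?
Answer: 11025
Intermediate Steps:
X(j) = j
V(t) = 2 (V(t) = -2*(-1) = 2)
D(H) = 2 + 2*H (D(H) = (H + H) + 2 = 2*H + 2 = 2 + 2*H)
I(Q) = -⅓ - Q/9 (I(Q) = -((0 + Q) + 3)/9 = -(Q + 3)/9 = -(3 + Q)/9 = -⅓ - Q/9)
u(U, A) = 17 + U (u(U, A) = 5 + (U + (2 + 2*5)) = 5 + (U + (2 + 10)) = 5 + (U + 12) = 5 + (12 + U) = 17 + U)
(u(-3, I(2)) - 119)² = ((17 - 3) - 119)² = (14 - 119)² = (-105)² = 11025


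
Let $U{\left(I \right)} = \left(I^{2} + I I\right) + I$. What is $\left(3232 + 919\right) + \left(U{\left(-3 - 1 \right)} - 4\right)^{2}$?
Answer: $4727$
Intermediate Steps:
$U{\left(I \right)} = I + 2 I^{2}$ ($U{\left(I \right)} = \left(I^{2} + I^{2}\right) + I = 2 I^{2} + I = I + 2 I^{2}$)
$\left(3232 + 919\right) + \left(U{\left(-3 - 1 \right)} - 4\right)^{2} = \left(3232 + 919\right) + \left(\left(-3 - 1\right) \left(1 + 2 \left(-3 - 1\right)\right) - 4\right)^{2} = 4151 + \left(\left(-3 - 1\right) \left(1 + 2 \left(-3 - 1\right)\right) - 4\right)^{2} = 4151 + \left(- 4 \left(1 + 2 \left(-4\right)\right) - 4\right)^{2} = 4151 + \left(- 4 \left(1 - 8\right) - 4\right)^{2} = 4151 + \left(\left(-4\right) \left(-7\right) - 4\right)^{2} = 4151 + \left(28 - 4\right)^{2} = 4151 + 24^{2} = 4151 + 576 = 4727$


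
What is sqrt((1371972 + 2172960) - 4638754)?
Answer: I*sqrt(1093822) ≈ 1045.9*I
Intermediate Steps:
sqrt((1371972 + 2172960) - 4638754) = sqrt(3544932 - 4638754) = sqrt(-1093822) = I*sqrt(1093822)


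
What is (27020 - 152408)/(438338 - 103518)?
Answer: -31347/83705 ≈ -0.37449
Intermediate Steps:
(27020 - 152408)/(438338 - 103518) = -125388/334820 = -125388*1/334820 = -31347/83705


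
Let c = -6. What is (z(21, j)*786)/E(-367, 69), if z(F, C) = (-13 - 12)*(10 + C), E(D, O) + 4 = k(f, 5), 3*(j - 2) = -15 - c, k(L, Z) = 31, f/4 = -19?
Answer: -6550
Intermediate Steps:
f = -76 (f = 4*(-19) = -76)
j = -1 (j = 2 + (-15 - 1*(-6))/3 = 2 + (-15 + 6)/3 = 2 + (⅓)*(-9) = 2 - 3 = -1)
E(D, O) = 27 (E(D, O) = -4 + 31 = 27)
z(F, C) = -250 - 25*C (z(F, C) = -25*(10 + C) = -250 - 25*C)
(z(21, j)*786)/E(-367, 69) = ((-250 - 25*(-1))*786)/27 = ((-250 + 25)*786)*(1/27) = -225*786*(1/27) = -176850*1/27 = -6550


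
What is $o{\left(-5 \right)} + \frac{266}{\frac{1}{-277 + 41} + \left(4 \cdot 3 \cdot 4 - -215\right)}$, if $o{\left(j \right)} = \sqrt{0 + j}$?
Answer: $\frac{62776}{62067} + i \sqrt{5} \approx 1.0114 + 2.2361 i$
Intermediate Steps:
$o{\left(j \right)} = \sqrt{j}$
$o{\left(-5 \right)} + \frac{266}{\frac{1}{-277 + 41} + \left(4 \cdot 3 \cdot 4 - -215\right)} = \sqrt{-5} + \frac{266}{\frac{1}{-277 + 41} + \left(4 \cdot 3 \cdot 4 - -215\right)} = i \sqrt{5} + \frac{266}{\frac{1}{-236} + \left(12 \cdot 4 + 215\right)} = i \sqrt{5} + \frac{266}{- \frac{1}{236} + \left(48 + 215\right)} = i \sqrt{5} + \frac{266}{- \frac{1}{236} + 263} = i \sqrt{5} + \frac{266}{\frac{62067}{236}} = i \sqrt{5} + 266 \cdot \frac{236}{62067} = i \sqrt{5} + \frac{62776}{62067} = \frac{62776}{62067} + i \sqrt{5}$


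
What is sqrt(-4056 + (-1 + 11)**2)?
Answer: 2*I*sqrt(989) ≈ 62.897*I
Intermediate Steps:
sqrt(-4056 + (-1 + 11)**2) = sqrt(-4056 + 10**2) = sqrt(-4056 + 100) = sqrt(-3956) = 2*I*sqrt(989)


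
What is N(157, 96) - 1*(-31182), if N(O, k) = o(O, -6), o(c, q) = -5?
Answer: 31177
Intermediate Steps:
N(O, k) = -5
N(157, 96) - 1*(-31182) = -5 - 1*(-31182) = -5 + 31182 = 31177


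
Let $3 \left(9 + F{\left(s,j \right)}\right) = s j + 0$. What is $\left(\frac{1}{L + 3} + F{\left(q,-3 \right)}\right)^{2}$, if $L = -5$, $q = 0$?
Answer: $\frac{361}{4} \approx 90.25$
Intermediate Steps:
$F{\left(s,j \right)} = -9 + \frac{j s}{3}$ ($F{\left(s,j \right)} = -9 + \frac{s j + 0}{3} = -9 + \frac{j s + 0}{3} = -9 + \frac{j s}{3}$)
$\left(\frac{1}{L + 3} + F{\left(q,-3 \right)}\right)^{2} = \left(\frac{1}{-5 + 3} - \left(9 + 1 \cdot 0\right)\right)^{2} = \left(\frac{1}{-2} + \left(-9 + 0\right)\right)^{2} = \left(- \frac{1}{2} - 9\right)^{2} = \left(- \frac{19}{2}\right)^{2} = \frac{361}{4}$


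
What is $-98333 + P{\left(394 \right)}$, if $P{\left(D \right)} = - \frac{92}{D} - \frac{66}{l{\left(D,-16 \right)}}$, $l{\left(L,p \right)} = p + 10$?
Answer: $- \frac{19369480}{197} \approx -98322.0$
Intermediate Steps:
$l{\left(L,p \right)} = 10 + p$
$P{\left(D \right)} = 11 - \frac{92}{D}$ ($P{\left(D \right)} = - \frac{92}{D} - \frac{66}{10 - 16} = - \frac{92}{D} - \frac{66}{-6} = - \frac{92}{D} - -11 = - \frac{92}{D} + 11 = 11 - \frac{92}{D}$)
$-98333 + P{\left(394 \right)} = -98333 + \left(11 - \frac{92}{394}\right) = -98333 + \left(11 - \frac{46}{197}\right) = -98333 + \frac{2121}{197} = - \frac{19369480}{197}$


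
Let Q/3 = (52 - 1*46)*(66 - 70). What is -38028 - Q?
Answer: -37956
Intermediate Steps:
Q = -72 (Q = 3*((52 - 1*46)*(66 - 70)) = 3*((52 - 46)*(-4)) = 3*(6*(-4)) = 3*(-24) = -72)
-38028 - Q = -38028 - 1*(-72) = -38028 + 72 = -37956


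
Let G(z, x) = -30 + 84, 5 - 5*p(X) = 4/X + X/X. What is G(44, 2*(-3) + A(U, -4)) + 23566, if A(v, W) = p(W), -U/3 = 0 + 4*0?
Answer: 23620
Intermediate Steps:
U = 0 (U = -3*(0 + 4*0) = -3*(0 + 0) = -3*0 = 0)
p(X) = ⅘ - 4/(5*X) (p(X) = 1 - (4/X + X/X)/5 = 1 - (4/X + 1)/5 = 1 - (1 + 4/X)/5 = 1 + (-⅕ - 4/(5*X)) = ⅘ - 4/(5*X))
A(v, W) = 4*(-1 + W)/(5*W)
G(z, x) = 54
G(44, 2*(-3) + A(U, -4)) + 23566 = 54 + 23566 = 23620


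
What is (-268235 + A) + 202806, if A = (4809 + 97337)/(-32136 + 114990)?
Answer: -2710476110/41427 ≈ -65428.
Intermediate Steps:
A = 51073/41427 (A = 102146/82854 = 102146*(1/82854) = 51073/41427 ≈ 1.2328)
(-268235 + A) + 202806 = (-268235 + 51073/41427) + 202806 = -11112120272/41427 + 202806 = -2710476110/41427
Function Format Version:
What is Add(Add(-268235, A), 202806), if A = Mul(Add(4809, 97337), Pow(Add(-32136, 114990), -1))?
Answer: Rational(-2710476110, 41427) ≈ -65428.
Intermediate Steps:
A = Rational(51073, 41427) (A = Mul(102146, Pow(82854, -1)) = Mul(102146, Rational(1, 82854)) = Rational(51073, 41427) ≈ 1.2328)
Add(Add(-268235, A), 202806) = Add(Add(-268235, Rational(51073, 41427)), 202806) = Add(Rational(-11112120272, 41427), 202806) = Rational(-2710476110, 41427)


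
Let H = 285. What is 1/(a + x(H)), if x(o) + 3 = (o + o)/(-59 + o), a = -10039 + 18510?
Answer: 113/957169 ≈ 0.00011806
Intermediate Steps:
a = 8471
x(o) = -3 + 2*o/(-59 + o) (x(o) = -3 + (o + o)/(-59 + o) = -3 + (2*o)/(-59 + o) = -3 + 2*o/(-59 + o))
1/(a + x(H)) = 1/(8471 + (177 - 1*285)/(-59 + 285)) = 1/(8471 + (177 - 285)/226) = 1/(8471 + (1/226)*(-108)) = 1/(8471 - 54/113) = 1/(957169/113) = 113/957169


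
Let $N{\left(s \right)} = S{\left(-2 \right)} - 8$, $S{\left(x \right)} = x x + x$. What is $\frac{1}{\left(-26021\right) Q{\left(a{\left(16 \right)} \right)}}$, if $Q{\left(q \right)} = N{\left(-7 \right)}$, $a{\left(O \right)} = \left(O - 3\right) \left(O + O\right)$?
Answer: $\frac{1}{156126} \approx 6.4051 \cdot 10^{-6}$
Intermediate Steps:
$S{\left(x \right)} = x + x^{2}$ ($S{\left(x \right)} = x^{2} + x = x + x^{2}$)
$a{\left(O \right)} = 2 O \left(-3 + O\right)$ ($a{\left(O \right)} = \left(-3 + O\right) 2 O = 2 O \left(-3 + O\right)$)
$N{\left(s \right)} = -6$ ($N{\left(s \right)} = - 2 \left(1 - 2\right) - 8 = \left(-2\right) \left(-1\right) - 8 = 2 - 8 = -6$)
$Q{\left(q \right)} = -6$
$\frac{1}{\left(-26021\right) Q{\left(a{\left(16 \right)} \right)}} = \frac{1}{\left(-26021\right) \left(-6\right)} = \left(- \frac{1}{26021}\right) \left(- \frac{1}{6}\right) = \frac{1}{156126}$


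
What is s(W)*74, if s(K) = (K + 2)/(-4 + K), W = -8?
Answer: 37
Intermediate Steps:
s(K) = (2 + K)/(-4 + K)
s(W)*74 = ((2 - 8)/(-4 - 8))*74 = (-6/(-12))*74 = -1/12*(-6)*74 = (½)*74 = 37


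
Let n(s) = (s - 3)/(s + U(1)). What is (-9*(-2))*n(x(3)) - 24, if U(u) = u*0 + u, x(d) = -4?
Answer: 18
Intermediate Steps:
U(u) = u (U(u) = 0 + u = u)
n(s) = (-3 + s)/(1 + s) (n(s) = (s - 3)/(s + 1) = (-3 + s)/(1 + s))
(-9*(-2))*n(x(3)) - 24 = (-9*(-2))*((-3 - 4)/(1 - 4)) - 24 = 18*(-7/(-3)) - 24 = 18*(-⅓*(-7)) - 24 = 18*(7/3) - 24 = 42 - 24 = 18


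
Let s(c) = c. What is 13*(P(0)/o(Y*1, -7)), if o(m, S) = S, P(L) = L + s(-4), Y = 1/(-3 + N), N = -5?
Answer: 52/7 ≈ 7.4286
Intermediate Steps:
Y = -1/8 (Y = 1/(-3 - 5) = 1/(-8) = -1/8 ≈ -0.12500)
P(L) = -4 + L (P(L) = L - 4 = -4 + L)
13*(P(0)/o(Y*1, -7)) = 13*((-4 + 0)/(-7)) = 13*(-4*(-1/7)) = 13*(4/7) = 52/7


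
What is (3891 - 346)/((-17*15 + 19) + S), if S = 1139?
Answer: 3545/903 ≈ 3.9258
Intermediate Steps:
(3891 - 346)/((-17*15 + 19) + S) = (3891 - 346)/((-17*15 + 19) + 1139) = 3545/((-255 + 19) + 1139) = 3545/(-236 + 1139) = 3545/903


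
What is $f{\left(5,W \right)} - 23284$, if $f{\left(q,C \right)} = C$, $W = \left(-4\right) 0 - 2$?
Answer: $-23286$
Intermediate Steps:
$W = -2$ ($W = 0 - 2 = -2$)
$f{\left(5,W \right)} - 23284 = -2 - 23284 = -23286$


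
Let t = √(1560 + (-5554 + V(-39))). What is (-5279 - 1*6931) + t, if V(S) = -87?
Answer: -12210 + I*√4081 ≈ -12210.0 + 63.883*I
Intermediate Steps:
t = I*√4081 (t = √(1560 + (-5554 - 87)) = √(1560 - 5641) = √(-4081) = I*√4081 ≈ 63.883*I)
(-5279 - 1*6931) + t = (-5279 - 1*6931) + I*√4081 = (-5279 - 6931) + I*√4081 = -12210 + I*√4081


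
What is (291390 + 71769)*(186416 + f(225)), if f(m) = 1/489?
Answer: 11034879768525/163 ≈ 6.7699e+10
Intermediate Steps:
f(m) = 1/489
(291390 + 71769)*(186416 + f(225)) = (291390 + 71769)*(186416 + 1/489) = 363159*(91157425/489) = 11034879768525/163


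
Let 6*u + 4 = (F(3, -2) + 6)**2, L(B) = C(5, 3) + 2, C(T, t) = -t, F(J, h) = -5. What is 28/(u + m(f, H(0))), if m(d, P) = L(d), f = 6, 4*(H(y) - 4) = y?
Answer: -56/3 ≈ -18.667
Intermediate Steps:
H(y) = 4 + y/4
L(B) = -1 (L(B) = -1*3 + 2 = -3 + 2 = -1)
m(d, P) = -1
u = -1/2 (u = -2/3 + (-5 + 6)**2/6 = -2/3 + (1/6)*1**2 = -2/3 + (1/6)*1 = -2/3 + 1/6 = -1/2 ≈ -0.50000)
28/(u + m(f, H(0))) = 28/(-1/2 - 1) = 28/(-3/2) = 28*(-2/3) = -56/3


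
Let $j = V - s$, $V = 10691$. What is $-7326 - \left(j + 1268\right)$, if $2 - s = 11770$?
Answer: $-31053$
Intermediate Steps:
$s = -11768$ ($s = 2 - 11770 = -11768$)
$j = 22459$ ($j = 10691 - -11768 = 10691 + 11768 = 22459$)
$-7326 - \left(j + 1268\right) = -7326 - \left(22459 + 1268\right) = -7326 - 23727 = -31053$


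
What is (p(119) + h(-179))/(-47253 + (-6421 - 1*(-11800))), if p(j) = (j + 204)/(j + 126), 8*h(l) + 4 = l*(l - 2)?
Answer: -2646453/27357680 ≈ -0.096735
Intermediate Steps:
h(l) = -½ + l*(-2 + l)/8 (h(l) = -½ + (l*(l - 2))/8 = -½ + (l*(-2 + l))/8 = -½ + l*(-2 + l)/8)
p(j) = (204 + j)/(126 + j)
(p(119) + h(-179))/(-47253 + (-6421 - 1*(-11800))) = ((204 + 119)/(126 + 119) + (-½ - ¼*(-179) + (⅛)*(-179)²))/(-47253 + (-6421 - 1*(-11800))) = (323/245 + (-½ + 179/4 + (⅛)*32041))/(-47253 + (-6421 + 11800)) = ((1/245)*323 + (-½ + 179/4 + 32041/8))/(-47253 + 5379) = (323/245 + 32395/8)/(-41874) = (7939359/1960)*(-1/41874) = -2646453/27357680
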